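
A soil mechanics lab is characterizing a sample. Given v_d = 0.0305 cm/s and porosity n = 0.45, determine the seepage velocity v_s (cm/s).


Result: 0.06778 cm/s

Derivation:
Using v_s = v_d / n
v_s = 0.0305 / 0.45
v_s = 0.06778 cm/s


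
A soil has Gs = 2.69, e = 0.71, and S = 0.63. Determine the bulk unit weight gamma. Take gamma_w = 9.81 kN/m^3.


Result: 17.998 kN/m^3

Derivation:
Using gamma = gamma_w * (Gs + S*e) / (1 + e)
Numerator: Gs + S*e = 2.69 + 0.63*0.71 = 3.1373
Denominator: 1 + e = 1 + 0.71 = 1.71
gamma = 9.81 * 3.1373 / 1.71
gamma = 17.998 kN/m^3


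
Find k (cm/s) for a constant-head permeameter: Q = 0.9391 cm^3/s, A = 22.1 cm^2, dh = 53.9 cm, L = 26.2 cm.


Result: 0.020655 cm/s

Derivation:
Compute hydraulic gradient:
i = dh / L = 53.9 / 26.2 = 2.05725
Then apply Darcy's law:
k = Q / (A * i)
k = 0.9391 / (22.1 * 2.05725)
k = 0.9391 / 45.4653
k = 0.020655 cm/s


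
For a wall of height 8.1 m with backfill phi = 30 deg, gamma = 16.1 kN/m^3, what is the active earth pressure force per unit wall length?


Compute active earth pressure coefficient:
Ka = tan^2(45 - phi/2) = tan^2(30.0) = 0.333333
Compute active force:
Pa = 0.5 * Ka * gamma * H^2
Pa = 0.5 * 0.333333 * 16.1 * 8.1^2
Pa = 176.05 kN/m


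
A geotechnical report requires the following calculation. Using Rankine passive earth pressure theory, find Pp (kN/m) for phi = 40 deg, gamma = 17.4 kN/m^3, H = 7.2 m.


Compute passive earth pressure coefficient:
Kp = tan^2(45 + phi/2) = tan^2(65.0) = 4.59891
Compute passive force:
Pp = 0.5 * Kp * gamma * H^2
Pp = 0.5 * 4.59891 * 17.4 * 7.2^2
Pp = 2074.15 kN/m


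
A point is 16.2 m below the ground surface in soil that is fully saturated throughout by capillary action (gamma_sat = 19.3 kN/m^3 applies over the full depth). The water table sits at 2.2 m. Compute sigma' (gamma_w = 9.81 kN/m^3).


Total stress = gamma_sat * depth
sigma = 19.3 * 16.2 = 312.66 kPa
Pore water pressure u = gamma_w * (depth - d_wt)
u = 9.81 * (16.2 - 2.2) = 137.34 kPa
Effective stress = sigma - u
sigma' = 312.66 - 137.34 = 175.32 kPa


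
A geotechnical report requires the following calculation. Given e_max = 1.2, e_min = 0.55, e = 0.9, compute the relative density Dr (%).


Using Dr = (e_max - e) / (e_max - e_min) * 100
e_max - e = 1.2 - 0.9 = 0.3
e_max - e_min = 1.2 - 0.55 = 0.65
Dr = 0.3 / 0.65 * 100
Dr = 46.15 %


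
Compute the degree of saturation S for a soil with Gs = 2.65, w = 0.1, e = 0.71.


Using S = Gs * w / e
S = 2.65 * 0.1 / 0.71
S = 0.3732


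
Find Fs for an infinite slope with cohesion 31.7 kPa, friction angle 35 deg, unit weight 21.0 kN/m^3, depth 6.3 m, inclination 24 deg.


Using Fs = c / (gamma*H*sin(beta)*cos(beta)) + tan(phi)/tan(beta)
Cohesion contribution = 31.7 / (21.0*6.3*sin(24)*cos(24))
Cohesion contribution = 0.644846
Friction contribution = tan(35)/tan(24) = 1.57269
Fs = 0.644846 + 1.57269
Fs = 2.218


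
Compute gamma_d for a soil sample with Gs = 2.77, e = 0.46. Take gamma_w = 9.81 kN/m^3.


Using gamma_d = Gs * gamma_w / (1 + e)
gamma_d = 2.77 * 9.81 / (1 + 0.46)
gamma_d = 2.77 * 9.81 / 1.46
gamma_d = 18.612 kN/m^3


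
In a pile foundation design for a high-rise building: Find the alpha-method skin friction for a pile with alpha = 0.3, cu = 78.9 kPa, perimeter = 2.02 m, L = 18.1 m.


Using Qs = alpha * cu * perimeter * L
Qs = 0.3 * 78.9 * 2.02 * 18.1
Qs = 865.42 kN


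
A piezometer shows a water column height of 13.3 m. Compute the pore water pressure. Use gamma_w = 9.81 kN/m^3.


Result: 130.47 kPa

Derivation:
Using u = gamma_w * h_w
u = 9.81 * 13.3
u = 130.47 kPa


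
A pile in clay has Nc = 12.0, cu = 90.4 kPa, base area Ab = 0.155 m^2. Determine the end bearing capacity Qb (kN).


Using Qb = Nc * cu * Ab
Qb = 12.0 * 90.4 * 0.155
Qb = 168.14 kN


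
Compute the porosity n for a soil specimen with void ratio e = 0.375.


Using the relation n = e / (1 + e)
n = 0.375 / (1 + 0.375)
n = 0.375 / 1.375
n = 0.2727


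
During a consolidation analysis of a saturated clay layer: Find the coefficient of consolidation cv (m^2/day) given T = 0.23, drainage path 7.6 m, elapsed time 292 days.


Result: 0.0455 m^2/day

Derivation:
Using cv = T * H_dr^2 / t
H_dr^2 = 7.6^2 = 57.76
cv = 0.23 * 57.76 / 292
cv = 0.0455 m^2/day


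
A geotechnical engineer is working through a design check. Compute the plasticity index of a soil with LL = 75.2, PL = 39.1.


Using PI = LL - PL
PI = 75.2 - 39.1
PI = 36.1


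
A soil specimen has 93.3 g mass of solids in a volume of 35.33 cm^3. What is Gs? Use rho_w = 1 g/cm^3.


Result: 2.641

Derivation:
Using Gs = m_s / (V_s * rho_w)
Since rho_w = 1 g/cm^3:
Gs = 93.3 / 35.33
Gs = 2.641


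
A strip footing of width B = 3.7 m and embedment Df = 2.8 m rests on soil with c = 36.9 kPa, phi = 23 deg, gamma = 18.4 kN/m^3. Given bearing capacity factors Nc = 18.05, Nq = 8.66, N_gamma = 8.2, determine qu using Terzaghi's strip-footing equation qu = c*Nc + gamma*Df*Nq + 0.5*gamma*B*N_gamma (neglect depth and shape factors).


Result: 1391.34 kPa

Derivation:
Compute qu = c*Nc + gamma*Df*Nq + 0.5*gamma*B*N_gamma
Term 1: 36.9 * 18.05 = 666.045
Term 2: 18.4 * 2.8 * 8.66 = 446.1632
Term 3: 0.5 * 18.4 * 3.7 * 8.2 = 279.128
qu = 666.045 + 446.1632 + 279.128
qu = 1391.34 kPa


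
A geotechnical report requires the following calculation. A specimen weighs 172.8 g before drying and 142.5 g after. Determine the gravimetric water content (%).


Result: 21.26 %

Derivation:
Using w = (m_wet - m_dry) / m_dry * 100
m_wet - m_dry = 172.8 - 142.5 = 30.3 g
w = 30.3 / 142.5 * 100
w = 21.26 %


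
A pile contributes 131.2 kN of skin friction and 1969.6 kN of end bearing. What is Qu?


Using Qu = Qf + Qb
Qu = 131.2 + 1969.6
Qu = 2100.8 kN


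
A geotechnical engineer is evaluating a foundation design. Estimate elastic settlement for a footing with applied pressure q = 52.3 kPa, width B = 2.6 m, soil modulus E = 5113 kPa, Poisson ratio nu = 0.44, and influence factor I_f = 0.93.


Using Se = q * B * (1 - nu^2) * I_f / E
1 - nu^2 = 1 - 0.44^2 = 0.8064
Se = 52.3 * 2.6 * 0.8064 * 0.93 / 5113
Se = 0.019945 m
Convert to mm: Se = 0.019945 * 1000 = 19.945 mm


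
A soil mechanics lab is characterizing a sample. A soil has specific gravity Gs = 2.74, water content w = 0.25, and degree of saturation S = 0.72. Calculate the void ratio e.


Using the relation e = Gs * w / S
e = 2.74 * 0.25 / 0.72
e = 0.9514


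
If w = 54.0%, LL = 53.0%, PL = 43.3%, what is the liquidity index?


First compute the plasticity index:
PI = LL - PL = 53.0 - 43.3 = 9.7
Then compute the liquidity index:
LI = (w - PL) / PI
LI = (54.0 - 43.3) / 9.7
LI = 1.103


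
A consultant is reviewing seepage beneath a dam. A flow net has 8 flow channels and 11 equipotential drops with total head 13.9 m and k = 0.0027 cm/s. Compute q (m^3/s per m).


Convert k to m/s for unit consistency with H:
k = 0.0027 cm/s = 0.0027 / 100 m/s = 2.7e-05 m/s
Using q = k * H * Nf / Nd
Nf / Nd = 8 / 11 = 0.7273
q = 2.7e-05 * 13.9 * 0.7273
q = 0.0002729 m^3/s per m


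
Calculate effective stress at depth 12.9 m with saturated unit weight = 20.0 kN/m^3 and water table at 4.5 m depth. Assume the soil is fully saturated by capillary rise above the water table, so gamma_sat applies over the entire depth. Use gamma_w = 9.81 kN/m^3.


Total stress = gamma_sat * depth
sigma = 20.0 * 12.9 = 258.0 kPa
Pore water pressure u = gamma_w * (depth - d_wt)
u = 9.81 * (12.9 - 4.5) = 82.404 kPa
Effective stress = sigma - u
sigma' = 258.0 - 82.404 = 175.6 kPa


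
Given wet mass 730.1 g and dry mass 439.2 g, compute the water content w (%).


Using w = (m_wet - m_dry) / m_dry * 100
m_wet - m_dry = 730.1 - 439.2 = 290.9 g
w = 290.9 / 439.2 * 100
w = 66.23 %


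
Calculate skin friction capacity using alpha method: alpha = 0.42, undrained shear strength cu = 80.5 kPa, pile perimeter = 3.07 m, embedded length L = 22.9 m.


Using Qs = alpha * cu * perimeter * L
Qs = 0.42 * 80.5 * 3.07 * 22.9
Qs = 2376.94 kN


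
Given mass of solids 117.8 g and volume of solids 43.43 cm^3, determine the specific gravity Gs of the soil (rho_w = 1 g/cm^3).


Using Gs = m_s / (V_s * rho_w)
Since rho_w = 1 g/cm^3:
Gs = 117.8 / 43.43
Gs = 2.712


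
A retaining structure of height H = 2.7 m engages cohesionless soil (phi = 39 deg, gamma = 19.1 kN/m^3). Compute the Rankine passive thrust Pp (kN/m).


Result: 306.01 kN/m

Derivation:
Compute passive earth pressure coefficient:
Kp = tan^2(45 + phi/2) = tan^2(64.5) = 4.395495
Compute passive force:
Pp = 0.5 * Kp * gamma * H^2
Pp = 0.5 * 4.395495 * 19.1 * 2.7^2
Pp = 306.01 kN/m


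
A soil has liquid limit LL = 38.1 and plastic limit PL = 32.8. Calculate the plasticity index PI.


Using PI = LL - PL
PI = 38.1 - 32.8
PI = 5.3


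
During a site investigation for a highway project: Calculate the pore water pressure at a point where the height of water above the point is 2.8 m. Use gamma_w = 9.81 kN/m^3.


Using u = gamma_w * h_w
u = 9.81 * 2.8
u = 27.47 kPa


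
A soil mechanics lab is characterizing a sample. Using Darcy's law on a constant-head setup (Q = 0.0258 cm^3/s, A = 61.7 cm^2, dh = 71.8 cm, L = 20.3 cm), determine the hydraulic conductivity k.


Compute hydraulic gradient:
i = dh / L = 71.8 / 20.3 = 3.53695
Then apply Darcy's law:
k = Q / (A * i)
k = 0.0258 / (61.7 * 3.53695)
k = 0.0258 / 218.23
k = 0.000118 cm/s


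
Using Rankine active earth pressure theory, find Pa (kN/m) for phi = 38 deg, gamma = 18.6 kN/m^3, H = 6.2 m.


Compute active earth pressure coefficient:
Ka = tan^2(45 - phi/2) = tan^2(26.0) = 0.237883
Compute active force:
Pa = 0.5 * Ka * gamma * H^2
Pa = 0.5 * 0.237883 * 18.6 * 6.2^2
Pa = 85.04 kN/m


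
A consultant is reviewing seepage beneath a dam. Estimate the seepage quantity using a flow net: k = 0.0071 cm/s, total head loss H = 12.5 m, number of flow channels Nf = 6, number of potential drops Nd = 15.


Convert k to m/s for unit consistency with H:
k = 0.0071 cm/s = 0.0071 / 100 m/s = 7.1e-05 m/s
Using q = k * H * Nf / Nd
Nf / Nd = 6 / 15 = 0.4
q = 7.1e-05 * 12.5 * 0.4
q = 0.000355 m^3/s per m


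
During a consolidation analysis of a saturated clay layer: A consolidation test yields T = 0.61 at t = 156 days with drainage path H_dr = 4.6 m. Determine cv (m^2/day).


Using cv = T * H_dr^2 / t
H_dr^2 = 4.6^2 = 21.16
cv = 0.61 * 21.16 / 156
cv = 0.08274 m^2/day


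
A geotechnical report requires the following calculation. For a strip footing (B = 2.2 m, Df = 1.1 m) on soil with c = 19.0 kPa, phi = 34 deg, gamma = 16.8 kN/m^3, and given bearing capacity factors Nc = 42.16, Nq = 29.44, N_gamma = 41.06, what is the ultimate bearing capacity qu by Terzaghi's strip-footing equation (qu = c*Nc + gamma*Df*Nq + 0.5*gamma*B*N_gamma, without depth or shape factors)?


Compute qu = c*Nc + gamma*Df*Nq + 0.5*gamma*B*N_gamma
Term 1: 19.0 * 42.16 = 801.04
Term 2: 16.8 * 1.1 * 29.44 = 544.0512
Term 3: 0.5 * 16.8 * 2.2 * 41.06 = 758.7888
qu = 801.04 + 544.0512 + 758.7888
qu = 2103.88 kPa


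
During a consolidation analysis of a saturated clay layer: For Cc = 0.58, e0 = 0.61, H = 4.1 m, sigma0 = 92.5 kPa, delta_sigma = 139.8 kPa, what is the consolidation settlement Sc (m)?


Using Sc = Cc * H / (1 + e0) * log10((sigma0 + delta_sigma) / sigma0)
Stress ratio = (92.5 + 139.8) / 92.5 = 2.51135
log10(2.51135) = 0.399907
Cc * H / (1 + e0) = 0.58 * 4.1 / (1 + 0.61) = 1.47702
Sc = 1.47702 * 0.399907
Sc = 0.5907 m


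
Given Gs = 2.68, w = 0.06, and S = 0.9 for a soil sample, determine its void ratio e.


Using the relation e = Gs * w / S
e = 2.68 * 0.06 / 0.9
e = 0.1787


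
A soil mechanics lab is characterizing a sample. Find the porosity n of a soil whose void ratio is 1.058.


Using the relation n = e / (1 + e)
n = 1.058 / (1 + 1.058)
n = 1.058 / 2.058
n = 0.5141


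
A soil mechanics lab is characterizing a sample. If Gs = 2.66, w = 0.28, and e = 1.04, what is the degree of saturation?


Result: 0.7162

Derivation:
Using S = Gs * w / e
S = 2.66 * 0.28 / 1.04
S = 0.7162


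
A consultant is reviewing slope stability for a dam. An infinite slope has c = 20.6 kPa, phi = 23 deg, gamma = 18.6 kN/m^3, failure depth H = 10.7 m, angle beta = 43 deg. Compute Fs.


Using Fs = c / (gamma*H*sin(beta)*cos(beta)) + tan(phi)/tan(beta)
Cohesion contribution = 20.6 / (18.6*10.7*sin(43)*cos(43))
Cohesion contribution = 0.20752
Friction contribution = tan(23)/tan(43) = 0.455194
Fs = 0.20752 + 0.455194
Fs = 0.663


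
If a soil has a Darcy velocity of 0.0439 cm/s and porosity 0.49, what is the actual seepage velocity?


Using v_s = v_d / n
v_s = 0.0439 / 0.49
v_s = 0.08959 cm/s


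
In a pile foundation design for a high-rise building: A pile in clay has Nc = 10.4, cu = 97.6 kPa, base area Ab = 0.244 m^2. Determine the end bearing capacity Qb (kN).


Using Qb = Nc * cu * Ab
Qb = 10.4 * 97.6 * 0.244
Qb = 247.67 kN


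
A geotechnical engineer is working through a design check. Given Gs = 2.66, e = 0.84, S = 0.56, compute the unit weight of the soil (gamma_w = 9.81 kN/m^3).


Using gamma = gamma_w * (Gs + S*e) / (1 + e)
Numerator: Gs + S*e = 2.66 + 0.56*0.84 = 3.1304
Denominator: 1 + e = 1 + 0.84 = 1.84
gamma = 9.81 * 3.1304 / 1.84
gamma = 16.69 kN/m^3


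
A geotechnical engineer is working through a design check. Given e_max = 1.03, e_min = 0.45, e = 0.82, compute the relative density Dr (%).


Result: 36.21 %

Derivation:
Using Dr = (e_max - e) / (e_max - e_min) * 100
e_max - e = 1.03 - 0.82 = 0.21
e_max - e_min = 1.03 - 0.45 = 0.58
Dr = 0.21 / 0.58 * 100
Dr = 36.21 %


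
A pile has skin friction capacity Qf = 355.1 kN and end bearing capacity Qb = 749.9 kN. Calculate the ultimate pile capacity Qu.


Using Qu = Qf + Qb
Qu = 355.1 + 749.9
Qu = 1105.0 kN


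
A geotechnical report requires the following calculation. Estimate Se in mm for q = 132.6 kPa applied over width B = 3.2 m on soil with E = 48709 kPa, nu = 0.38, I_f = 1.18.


Result: 8.795 mm

Derivation:
Using Se = q * B * (1 - nu^2) * I_f / E
1 - nu^2 = 1 - 0.38^2 = 0.8556
Se = 132.6 * 3.2 * 0.8556 * 1.18 / 48709
Se = 0.008795 m
Convert to mm: Se = 0.008795 * 1000 = 8.795 mm


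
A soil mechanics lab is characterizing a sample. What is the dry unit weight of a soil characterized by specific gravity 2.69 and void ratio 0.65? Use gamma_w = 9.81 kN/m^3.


Using gamma_d = Gs * gamma_w / (1 + e)
gamma_d = 2.69 * 9.81 / (1 + 0.65)
gamma_d = 2.69 * 9.81 / 1.65
gamma_d = 15.993 kN/m^3


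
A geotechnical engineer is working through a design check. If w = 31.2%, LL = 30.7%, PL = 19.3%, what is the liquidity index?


First compute the plasticity index:
PI = LL - PL = 30.7 - 19.3 = 11.4
Then compute the liquidity index:
LI = (w - PL) / PI
LI = (31.2 - 19.3) / 11.4
LI = 1.044


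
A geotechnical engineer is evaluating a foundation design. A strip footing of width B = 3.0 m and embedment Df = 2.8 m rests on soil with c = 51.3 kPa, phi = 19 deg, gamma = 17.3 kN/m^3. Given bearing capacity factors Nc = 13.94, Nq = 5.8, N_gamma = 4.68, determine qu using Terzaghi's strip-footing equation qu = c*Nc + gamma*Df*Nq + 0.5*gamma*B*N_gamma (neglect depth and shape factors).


Result: 1117.52 kPa

Derivation:
Compute qu = c*Nc + gamma*Df*Nq + 0.5*gamma*B*N_gamma
Term 1: 51.3 * 13.94 = 715.122
Term 2: 17.3 * 2.8 * 5.8 = 280.952
Term 3: 0.5 * 17.3 * 3.0 * 4.68 = 121.446
qu = 715.122 + 280.952 + 121.446
qu = 1117.52 kPa


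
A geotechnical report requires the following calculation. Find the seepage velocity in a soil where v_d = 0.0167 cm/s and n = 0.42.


Using v_s = v_d / n
v_s = 0.0167 / 0.42
v_s = 0.03976 cm/s


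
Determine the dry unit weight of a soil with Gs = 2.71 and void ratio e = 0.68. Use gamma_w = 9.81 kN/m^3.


Using gamma_d = Gs * gamma_w / (1 + e)
gamma_d = 2.71 * 9.81 / (1 + 0.68)
gamma_d = 2.71 * 9.81 / 1.68
gamma_d = 15.824 kN/m^3


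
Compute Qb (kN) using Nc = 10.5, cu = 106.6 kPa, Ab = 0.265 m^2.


Using Qb = Nc * cu * Ab
Qb = 10.5 * 106.6 * 0.265
Qb = 296.61 kN


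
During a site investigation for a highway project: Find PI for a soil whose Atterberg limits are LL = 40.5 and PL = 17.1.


Result: 23.4

Derivation:
Using PI = LL - PL
PI = 40.5 - 17.1
PI = 23.4


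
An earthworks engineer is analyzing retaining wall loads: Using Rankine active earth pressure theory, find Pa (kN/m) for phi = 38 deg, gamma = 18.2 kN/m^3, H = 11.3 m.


Result: 276.42 kN/m

Derivation:
Compute active earth pressure coefficient:
Ka = tan^2(45 - phi/2) = tan^2(26.0) = 0.237883
Compute active force:
Pa = 0.5 * Ka * gamma * H^2
Pa = 0.5 * 0.237883 * 18.2 * 11.3^2
Pa = 276.42 kN/m


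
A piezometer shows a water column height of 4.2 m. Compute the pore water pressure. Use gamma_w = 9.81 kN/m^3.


Using u = gamma_w * h_w
u = 9.81 * 4.2
u = 41.2 kPa


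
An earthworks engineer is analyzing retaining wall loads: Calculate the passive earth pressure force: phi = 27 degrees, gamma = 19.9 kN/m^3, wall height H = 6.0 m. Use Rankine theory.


Compute passive earth pressure coefficient:
Kp = tan^2(45 + phi/2) = tan^2(58.5) = 2.66294
Compute passive force:
Pp = 0.5 * Kp * gamma * H^2
Pp = 0.5 * 2.66294 * 19.9 * 6.0^2
Pp = 953.87 kN/m


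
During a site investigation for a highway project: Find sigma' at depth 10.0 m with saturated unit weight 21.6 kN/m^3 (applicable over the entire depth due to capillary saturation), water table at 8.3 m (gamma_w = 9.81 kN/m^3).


Total stress = gamma_sat * depth
sigma = 21.6 * 10.0 = 216.0 kPa
Pore water pressure u = gamma_w * (depth - d_wt)
u = 9.81 * (10.0 - 8.3) = 16.677 kPa
Effective stress = sigma - u
sigma' = 216.0 - 16.677 = 199.32 kPa


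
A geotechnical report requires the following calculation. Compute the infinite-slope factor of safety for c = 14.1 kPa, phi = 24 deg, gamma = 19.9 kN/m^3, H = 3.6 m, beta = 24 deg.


Result: 1.53

Derivation:
Using Fs = c / (gamma*H*sin(beta)*cos(beta)) + tan(phi)/tan(beta)
Cohesion contribution = 14.1 / (19.9*3.6*sin(24)*cos(24))
Cohesion contribution = 0.529688
Friction contribution = tan(24)/tan(24) = 1
Fs = 0.529688 + 1
Fs = 1.53


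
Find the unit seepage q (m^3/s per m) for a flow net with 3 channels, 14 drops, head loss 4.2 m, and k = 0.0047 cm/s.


Convert k to m/s for unit consistency with H:
k = 0.0047 cm/s = 0.0047 / 100 m/s = 4.7e-05 m/s
Using q = k * H * Nf / Nd
Nf / Nd = 3 / 14 = 0.2143
q = 4.7e-05 * 4.2 * 0.2143
q = 4.23e-05 m^3/s per m


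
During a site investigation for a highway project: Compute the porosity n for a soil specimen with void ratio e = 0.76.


Using the relation n = e / (1 + e)
n = 0.76 / (1 + 0.76)
n = 0.76 / 1.76
n = 0.4318


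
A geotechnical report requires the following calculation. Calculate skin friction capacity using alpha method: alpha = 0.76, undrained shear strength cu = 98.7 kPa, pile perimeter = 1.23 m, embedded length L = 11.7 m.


Using Qs = alpha * cu * perimeter * L
Qs = 0.76 * 98.7 * 1.23 * 11.7
Qs = 1079.5 kN


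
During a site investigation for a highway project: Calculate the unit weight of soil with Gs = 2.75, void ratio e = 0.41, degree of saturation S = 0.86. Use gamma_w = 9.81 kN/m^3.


Using gamma = gamma_w * (Gs + S*e) / (1 + e)
Numerator: Gs + S*e = 2.75 + 0.86*0.41 = 3.1026
Denominator: 1 + e = 1 + 0.41 = 1.41
gamma = 9.81 * 3.1026 / 1.41
gamma = 21.586 kN/m^3


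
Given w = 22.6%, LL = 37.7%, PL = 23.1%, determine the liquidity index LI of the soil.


First compute the plasticity index:
PI = LL - PL = 37.7 - 23.1 = 14.6
Then compute the liquidity index:
LI = (w - PL) / PI
LI = (22.6 - 23.1) / 14.6
LI = -0.034


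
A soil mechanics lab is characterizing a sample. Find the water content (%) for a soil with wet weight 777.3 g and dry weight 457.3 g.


Using w = (m_wet - m_dry) / m_dry * 100
m_wet - m_dry = 777.3 - 457.3 = 320.0 g
w = 320.0 / 457.3 * 100
w = 69.98 %


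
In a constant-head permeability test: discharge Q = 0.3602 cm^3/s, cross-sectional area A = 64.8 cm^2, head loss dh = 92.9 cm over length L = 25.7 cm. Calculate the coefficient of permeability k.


Compute hydraulic gradient:
i = dh / L = 92.9 / 25.7 = 3.61479
Then apply Darcy's law:
k = Q / (A * i)
k = 0.3602 / (64.8 * 3.61479)
k = 0.3602 / 234.238
k = 0.001538 cm/s


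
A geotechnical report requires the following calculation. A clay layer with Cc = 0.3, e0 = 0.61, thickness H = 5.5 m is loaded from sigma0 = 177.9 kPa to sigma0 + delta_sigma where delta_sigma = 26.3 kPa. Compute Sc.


Result: 0.0614 m

Derivation:
Using Sc = Cc * H / (1 + e0) * log10((sigma0 + delta_sigma) / sigma0)
Stress ratio = (177.9 + 26.3) / 177.9 = 1.14784
log10(1.14784) = 0.0598798
Cc * H / (1 + e0) = 0.3 * 5.5 / (1 + 0.61) = 1.02484
Sc = 1.02484 * 0.0598798
Sc = 0.0614 m


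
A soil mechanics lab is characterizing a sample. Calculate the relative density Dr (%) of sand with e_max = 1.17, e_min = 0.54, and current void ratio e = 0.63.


Using Dr = (e_max - e) / (e_max - e_min) * 100
e_max - e = 1.17 - 0.63 = 0.54
e_max - e_min = 1.17 - 0.54 = 0.63
Dr = 0.54 / 0.63 * 100
Dr = 85.71 %


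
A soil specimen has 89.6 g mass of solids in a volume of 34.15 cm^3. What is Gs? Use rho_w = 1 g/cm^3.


Result: 2.624

Derivation:
Using Gs = m_s / (V_s * rho_w)
Since rho_w = 1 g/cm^3:
Gs = 89.6 / 34.15
Gs = 2.624


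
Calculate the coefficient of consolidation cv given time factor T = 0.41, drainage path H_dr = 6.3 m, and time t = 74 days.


Using cv = T * H_dr^2 / t
H_dr^2 = 6.3^2 = 39.69
cv = 0.41 * 39.69 / 74
cv = 0.2199 m^2/day


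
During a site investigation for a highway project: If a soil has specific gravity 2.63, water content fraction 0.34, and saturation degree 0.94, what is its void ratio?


Result: 0.9513

Derivation:
Using the relation e = Gs * w / S
e = 2.63 * 0.34 / 0.94
e = 0.9513


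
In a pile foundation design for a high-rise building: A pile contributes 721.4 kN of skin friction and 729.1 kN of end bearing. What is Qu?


Using Qu = Qf + Qb
Qu = 721.4 + 729.1
Qu = 1450.5 kN


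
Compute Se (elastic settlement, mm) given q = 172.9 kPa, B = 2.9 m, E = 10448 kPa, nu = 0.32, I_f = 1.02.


Result: 43.938 mm

Derivation:
Using Se = q * B * (1 - nu^2) * I_f / E
1 - nu^2 = 1 - 0.32^2 = 0.8976
Se = 172.9 * 2.9 * 0.8976 * 1.02 / 10448
Se = 0.043938 m
Convert to mm: Se = 0.043938 * 1000 = 43.938 mm


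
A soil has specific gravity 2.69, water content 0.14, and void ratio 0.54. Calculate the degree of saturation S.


Using S = Gs * w / e
S = 2.69 * 0.14 / 0.54
S = 0.6974


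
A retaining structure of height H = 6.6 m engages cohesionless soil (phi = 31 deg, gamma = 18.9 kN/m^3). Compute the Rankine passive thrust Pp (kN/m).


Result: 1285.98 kN/m

Derivation:
Compute passive earth pressure coefficient:
Kp = tan^2(45 + phi/2) = tan^2(60.5) = 3.124035
Compute passive force:
Pp = 0.5 * Kp * gamma * H^2
Pp = 0.5 * 3.124035 * 18.9 * 6.6^2
Pp = 1285.98 kN/m


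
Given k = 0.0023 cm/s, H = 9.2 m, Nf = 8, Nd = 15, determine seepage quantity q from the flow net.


Result: 0.0001129 m^3/s per m

Derivation:
Convert k to m/s for unit consistency with H:
k = 0.0023 cm/s = 0.0023 / 100 m/s = 2.3e-05 m/s
Using q = k * H * Nf / Nd
Nf / Nd = 8 / 15 = 0.5333
q = 2.3e-05 * 9.2 * 0.5333
q = 0.0001129 m^3/s per m


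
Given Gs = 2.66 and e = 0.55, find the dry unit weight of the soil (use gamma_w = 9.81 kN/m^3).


Using gamma_d = Gs * gamma_w / (1 + e)
gamma_d = 2.66 * 9.81 / (1 + 0.55)
gamma_d = 2.66 * 9.81 / 1.55
gamma_d = 16.835 kN/m^3


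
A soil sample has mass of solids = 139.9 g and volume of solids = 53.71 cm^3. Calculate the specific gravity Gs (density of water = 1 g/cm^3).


Result: 2.605

Derivation:
Using Gs = m_s / (V_s * rho_w)
Since rho_w = 1 g/cm^3:
Gs = 139.9 / 53.71
Gs = 2.605


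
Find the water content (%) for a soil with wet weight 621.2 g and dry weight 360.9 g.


Using w = (m_wet - m_dry) / m_dry * 100
m_wet - m_dry = 621.2 - 360.9 = 260.3 g
w = 260.3 / 360.9 * 100
w = 72.13 %


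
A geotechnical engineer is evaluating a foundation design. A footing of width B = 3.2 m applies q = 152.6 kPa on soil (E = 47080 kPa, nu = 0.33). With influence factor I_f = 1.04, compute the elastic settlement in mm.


Using Se = q * B * (1 - nu^2) * I_f / E
1 - nu^2 = 1 - 0.33^2 = 0.8911
Se = 152.6 * 3.2 * 0.8911 * 1.04 / 47080
Se = 0.009612 m
Convert to mm: Se = 0.009612 * 1000 = 9.612 mm


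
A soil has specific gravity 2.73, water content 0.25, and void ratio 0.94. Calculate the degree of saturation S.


Using S = Gs * w / e
S = 2.73 * 0.25 / 0.94
S = 0.7261


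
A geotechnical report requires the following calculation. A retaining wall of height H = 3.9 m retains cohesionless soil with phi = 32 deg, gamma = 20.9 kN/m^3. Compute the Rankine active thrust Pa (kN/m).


Compute active earth pressure coefficient:
Ka = tan^2(45 - phi/2) = tan^2(29.0) = 0.307259
Compute active force:
Pa = 0.5 * Ka * gamma * H^2
Pa = 0.5 * 0.307259 * 20.9 * 3.9^2
Pa = 48.84 kN/m


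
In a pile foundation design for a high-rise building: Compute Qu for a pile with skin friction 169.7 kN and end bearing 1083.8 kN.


Using Qu = Qf + Qb
Qu = 169.7 + 1083.8
Qu = 1253.5 kN


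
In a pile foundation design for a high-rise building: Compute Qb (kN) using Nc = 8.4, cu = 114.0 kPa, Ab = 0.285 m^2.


Using Qb = Nc * cu * Ab
Qb = 8.4 * 114.0 * 0.285
Qb = 272.92 kN


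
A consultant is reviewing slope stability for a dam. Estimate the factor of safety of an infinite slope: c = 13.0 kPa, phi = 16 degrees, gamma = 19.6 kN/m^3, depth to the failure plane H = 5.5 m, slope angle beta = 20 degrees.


Using Fs = c / (gamma*H*sin(beta)*cos(beta)) + tan(phi)/tan(beta)
Cohesion contribution = 13.0 / (19.6*5.5*sin(20)*cos(20))
Cohesion contribution = 0.375221
Friction contribution = tan(16)/tan(20) = 0.787826
Fs = 0.375221 + 0.787826
Fs = 1.163


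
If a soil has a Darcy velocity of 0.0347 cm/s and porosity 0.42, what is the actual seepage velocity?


Using v_s = v_d / n
v_s = 0.0347 / 0.42
v_s = 0.08262 cm/s


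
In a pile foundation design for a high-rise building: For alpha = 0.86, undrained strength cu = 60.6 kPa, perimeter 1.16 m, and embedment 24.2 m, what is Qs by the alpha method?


Result: 1463.0 kN

Derivation:
Using Qs = alpha * cu * perimeter * L
Qs = 0.86 * 60.6 * 1.16 * 24.2
Qs = 1463.0 kN


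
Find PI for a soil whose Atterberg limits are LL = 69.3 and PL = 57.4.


Using PI = LL - PL
PI = 69.3 - 57.4
PI = 11.9


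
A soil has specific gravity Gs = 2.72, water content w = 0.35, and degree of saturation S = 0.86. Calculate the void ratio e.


Using the relation e = Gs * w / S
e = 2.72 * 0.35 / 0.86
e = 1.107


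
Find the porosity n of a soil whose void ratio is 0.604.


Using the relation n = e / (1 + e)
n = 0.604 / (1 + 0.604)
n = 0.604 / 1.604
n = 0.3766


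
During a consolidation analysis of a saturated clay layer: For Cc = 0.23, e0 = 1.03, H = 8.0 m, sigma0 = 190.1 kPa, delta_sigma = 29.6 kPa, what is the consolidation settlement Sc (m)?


Using Sc = Cc * H / (1 + e0) * log10((sigma0 + delta_sigma) / sigma0)
Stress ratio = (190.1 + 29.6) / 190.1 = 1.15571
log10(1.15571) = 0.0628479
Cc * H / (1 + e0) = 0.23 * 8.0 / (1 + 1.03) = 0.906404
Sc = 0.906404 * 0.0628479
Sc = 0.057 m


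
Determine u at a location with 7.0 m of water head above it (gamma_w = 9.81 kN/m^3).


Using u = gamma_w * h_w
u = 9.81 * 7.0
u = 68.67 kPa


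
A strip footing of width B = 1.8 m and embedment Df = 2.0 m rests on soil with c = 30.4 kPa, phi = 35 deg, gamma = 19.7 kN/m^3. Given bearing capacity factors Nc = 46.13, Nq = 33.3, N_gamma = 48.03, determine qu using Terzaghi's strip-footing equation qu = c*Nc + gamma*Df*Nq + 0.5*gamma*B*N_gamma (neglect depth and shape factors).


Compute qu = c*Nc + gamma*Df*Nq + 0.5*gamma*B*N_gamma
Term 1: 30.4 * 46.13 = 1402.352
Term 2: 19.7 * 2.0 * 33.3 = 1312.02
Term 3: 0.5 * 19.7 * 1.8 * 48.03 = 851.5719
qu = 1402.352 + 1312.02 + 851.5719
qu = 3565.94 kPa


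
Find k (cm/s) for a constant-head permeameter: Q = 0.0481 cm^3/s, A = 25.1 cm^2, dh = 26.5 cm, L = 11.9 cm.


Compute hydraulic gradient:
i = dh / L = 26.5 / 11.9 = 2.22689
Then apply Darcy's law:
k = Q / (A * i)
k = 0.0481 / (25.1 * 2.22689)
k = 0.0481 / 55.895
k = 0.000861 cm/s


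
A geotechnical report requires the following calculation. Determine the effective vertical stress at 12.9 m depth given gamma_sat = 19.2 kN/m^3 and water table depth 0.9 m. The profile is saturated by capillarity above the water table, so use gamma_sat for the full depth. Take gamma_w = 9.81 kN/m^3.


Total stress = gamma_sat * depth
sigma = 19.2 * 12.9 = 247.68 kPa
Pore water pressure u = gamma_w * (depth - d_wt)
u = 9.81 * (12.9 - 0.9) = 117.72 kPa
Effective stress = sigma - u
sigma' = 247.68 - 117.72 = 129.96 kPa


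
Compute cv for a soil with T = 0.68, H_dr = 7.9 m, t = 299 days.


Result: 0.14194 m^2/day

Derivation:
Using cv = T * H_dr^2 / t
H_dr^2 = 7.9^2 = 62.41
cv = 0.68 * 62.41 / 299
cv = 0.14194 m^2/day


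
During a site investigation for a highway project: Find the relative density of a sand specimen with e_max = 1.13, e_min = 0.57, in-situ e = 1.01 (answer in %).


Using Dr = (e_max - e) / (e_max - e_min) * 100
e_max - e = 1.13 - 1.01 = 0.12
e_max - e_min = 1.13 - 0.57 = 0.56
Dr = 0.12 / 0.56 * 100
Dr = 21.43 %


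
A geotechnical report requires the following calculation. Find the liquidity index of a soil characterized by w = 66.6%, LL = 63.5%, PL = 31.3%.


First compute the plasticity index:
PI = LL - PL = 63.5 - 31.3 = 32.2
Then compute the liquidity index:
LI = (w - PL) / PI
LI = (66.6 - 31.3) / 32.2
LI = 1.096


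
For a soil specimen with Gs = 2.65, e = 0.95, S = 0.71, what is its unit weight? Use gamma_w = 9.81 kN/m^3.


Using gamma = gamma_w * (Gs + S*e) / (1 + e)
Numerator: Gs + S*e = 2.65 + 0.71*0.95 = 3.3245
Denominator: 1 + e = 1 + 0.95 = 1.95
gamma = 9.81 * 3.3245 / 1.95
gamma = 16.725 kN/m^3


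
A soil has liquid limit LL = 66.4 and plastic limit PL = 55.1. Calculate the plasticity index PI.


Result: 11.3

Derivation:
Using PI = LL - PL
PI = 66.4 - 55.1
PI = 11.3


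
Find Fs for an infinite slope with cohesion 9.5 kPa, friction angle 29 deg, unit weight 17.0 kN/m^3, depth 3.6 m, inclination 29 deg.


Result: 1.366

Derivation:
Using Fs = c / (gamma*H*sin(beta)*cos(beta)) + tan(phi)/tan(beta)
Cohesion contribution = 9.5 / (17.0*3.6*sin(29)*cos(29))
Cohesion contribution = 0.366085
Friction contribution = tan(29)/tan(29) = 1
Fs = 0.366085 + 1
Fs = 1.366


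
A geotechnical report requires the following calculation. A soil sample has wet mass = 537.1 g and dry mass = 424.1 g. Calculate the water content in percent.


Using w = (m_wet - m_dry) / m_dry * 100
m_wet - m_dry = 537.1 - 424.1 = 113.0 g
w = 113.0 / 424.1 * 100
w = 26.64 %


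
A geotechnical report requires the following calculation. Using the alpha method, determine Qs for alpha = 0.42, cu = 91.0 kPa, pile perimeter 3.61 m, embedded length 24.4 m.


Using Qs = alpha * cu * perimeter * L
Qs = 0.42 * 91.0 * 3.61 * 24.4
Qs = 3366.57 kN


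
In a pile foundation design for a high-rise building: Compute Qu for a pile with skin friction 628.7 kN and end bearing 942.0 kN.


Result: 1570.7 kN

Derivation:
Using Qu = Qf + Qb
Qu = 628.7 + 942.0
Qu = 1570.7 kN


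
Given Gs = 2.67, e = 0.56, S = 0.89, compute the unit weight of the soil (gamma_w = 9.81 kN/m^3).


Using gamma = gamma_w * (Gs + S*e) / (1 + e)
Numerator: Gs + S*e = 2.67 + 0.89*0.56 = 3.1684
Denominator: 1 + e = 1 + 0.56 = 1.56
gamma = 9.81 * 3.1684 / 1.56
gamma = 19.924 kN/m^3


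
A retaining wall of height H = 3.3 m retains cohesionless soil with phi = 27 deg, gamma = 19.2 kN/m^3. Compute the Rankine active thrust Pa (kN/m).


Result: 39.26 kN/m

Derivation:
Compute active earth pressure coefficient:
Ka = tan^2(45 - phi/2) = tan^2(31.5) = 0.375525
Compute active force:
Pa = 0.5 * Ka * gamma * H^2
Pa = 0.5 * 0.375525 * 19.2 * 3.3^2
Pa = 39.26 kN/m


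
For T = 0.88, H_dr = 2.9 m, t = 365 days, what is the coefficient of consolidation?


Using cv = T * H_dr^2 / t
H_dr^2 = 2.9^2 = 8.41
cv = 0.88 * 8.41 / 365
cv = 0.02028 m^2/day


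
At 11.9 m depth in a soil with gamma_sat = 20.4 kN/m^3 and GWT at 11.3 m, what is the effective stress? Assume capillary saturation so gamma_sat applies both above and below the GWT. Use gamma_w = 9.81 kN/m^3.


Total stress = gamma_sat * depth
sigma = 20.4 * 11.9 = 242.76 kPa
Pore water pressure u = gamma_w * (depth - d_wt)
u = 9.81 * (11.9 - 11.3) = 5.886 kPa
Effective stress = sigma - u
sigma' = 242.76 - 5.886 = 236.87 kPa


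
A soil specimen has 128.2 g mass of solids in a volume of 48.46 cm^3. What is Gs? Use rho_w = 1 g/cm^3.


Result: 2.645

Derivation:
Using Gs = m_s / (V_s * rho_w)
Since rho_w = 1 g/cm^3:
Gs = 128.2 / 48.46
Gs = 2.645


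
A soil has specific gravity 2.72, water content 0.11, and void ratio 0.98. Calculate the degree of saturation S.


Using S = Gs * w / e
S = 2.72 * 0.11 / 0.98
S = 0.3053


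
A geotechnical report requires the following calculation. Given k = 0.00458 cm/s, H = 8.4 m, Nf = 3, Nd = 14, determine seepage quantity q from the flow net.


Convert k to m/s for unit consistency with H:
k = 0.00458 cm/s = 0.00458 / 100 m/s = 4.58e-05 m/s
Using q = k * H * Nf / Nd
Nf / Nd = 3 / 14 = 0.2143
q = 4.58e-05 * 8.4 * 0.2143
q = 8.244e-05 m^3/s per m


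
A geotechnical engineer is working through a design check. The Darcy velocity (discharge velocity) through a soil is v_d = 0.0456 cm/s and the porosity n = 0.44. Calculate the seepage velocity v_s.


Using v_s = v_d / n
v_s = 0.0456 / 0.44
v_s = 0.10364 cm/s


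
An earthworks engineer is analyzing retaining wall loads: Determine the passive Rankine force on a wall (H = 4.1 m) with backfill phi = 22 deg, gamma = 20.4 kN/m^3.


Compute passive earth pressure coefficient:
Kp = tan^2(45 + phi/2) = tan^2(56.0) = 2.197987
Compute passive force:
Pp = 0.5 * Kp * gamma * H^2
Pp = 0.5 * 2.197987 * 20.4 * 4.1^2
Pp = 376.87 kN/m


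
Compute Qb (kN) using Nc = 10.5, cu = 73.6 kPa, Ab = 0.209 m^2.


Using Qb = Nc * cu * Ab
Qb = 10.5 * 73.6 * 0.209
Qb = 161.52 kN


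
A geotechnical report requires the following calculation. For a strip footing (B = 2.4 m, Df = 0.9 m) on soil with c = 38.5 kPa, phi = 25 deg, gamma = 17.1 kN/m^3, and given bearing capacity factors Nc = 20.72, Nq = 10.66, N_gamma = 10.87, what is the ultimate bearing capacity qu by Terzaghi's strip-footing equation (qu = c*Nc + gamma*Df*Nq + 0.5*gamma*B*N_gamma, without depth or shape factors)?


Result: 1184.83 kPa

Derivation:
Compute qu = c*Nc + gamma*Df*Nq + 0.5*gamma*B*N_gamma
Term 1: 38.5 * 20.72 = 797.72
Term 2: 17.1 * 0.9 * 10.66 = 164.0574
Term 3: 0.5 * 17.1 * 2.4 * 10.87 = 223.0524
qu = 797.72 + 164.0574 + 223.0524
qu = 1184.83 kPa


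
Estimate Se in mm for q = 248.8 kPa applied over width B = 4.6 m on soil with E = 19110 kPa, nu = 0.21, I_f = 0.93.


Using Se = q * B * (1 - nu^2) * I_f / E
1 - nu^2 = 1 - 0.21^2 = 0.9559
Se = 248.8 * 4.6 * 0.9559 * 0.93 / 19110
Se = 0.053241 m
Convert to mm: Se = 0.053241 * 1000 = 53.241 mm


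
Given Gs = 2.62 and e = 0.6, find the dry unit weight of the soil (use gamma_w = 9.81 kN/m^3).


Using gamma_d = Gs * gamma_w / (1 + e)
gamma_d = 2.62 * 9.81 / (1 + 0.6)
gamma_d = 2.62 * 9.81 / 1.6
gamma_d = 16.064 kN/m^3


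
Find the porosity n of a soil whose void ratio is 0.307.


Result: 0.2349

Derivation:
Using the relation n = e / (1 + e)
n = 0.307 / (1 + 0.307)
n = 0.307 / 1.307
n = 0.2349


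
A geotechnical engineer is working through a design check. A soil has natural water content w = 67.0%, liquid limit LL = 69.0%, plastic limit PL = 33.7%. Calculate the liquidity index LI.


Result: 0.943

Derivation:
First compute the plasticity index:
PI = LL - PL = 69.0 - 33.7 = 35.3
Then compute the liquidity index:
LI = (w - PL) / PI
LI = (67.0 - 33.7) / 35.3
LI = 0.943


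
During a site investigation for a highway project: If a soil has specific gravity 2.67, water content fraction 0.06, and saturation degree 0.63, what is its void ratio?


Result: 0.2543

Derivation:
Using the relation e = Gs * w / S
e = 2.67 * 0.06 / 0.63
e = 0.2543


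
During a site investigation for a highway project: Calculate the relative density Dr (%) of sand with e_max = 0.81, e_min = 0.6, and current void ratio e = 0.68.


Using Dr = (e_max - e) / (e_max - e_min) * 100
e_max - e = 0.81 - 0.68 = 0.13
e_max - e_min = 0.81 - 0.6 = 0.21
Dr = 0.13 / 0.21 * 100
Dr = 61.9 %


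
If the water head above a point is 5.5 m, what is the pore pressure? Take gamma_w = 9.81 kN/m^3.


Result: 53.96 kPa

Derivation:
Using u = gamma_w * h_w
u = 9.81 * 5.5
u = 53.96 kPa


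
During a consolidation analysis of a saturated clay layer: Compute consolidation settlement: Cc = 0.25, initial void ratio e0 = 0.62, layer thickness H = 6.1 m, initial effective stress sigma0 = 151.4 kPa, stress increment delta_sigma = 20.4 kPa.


Result: 0.0517 m

Derivation:
Using Sc = Cc * H / (1 + e0) * log10((sigma0 + delta_sigma) / sigma0)
Stress ratio = (151.4 + 20.4) / 151.4 = 1.13474
log10(1.13474) = 0.0548973
Cc * H / (1 + e0) = 0.25 * 6.1 / (1 + 0.62) = 0.941358
Sc = 0.941358 * 0.0548973
Sc = 0.0517 m


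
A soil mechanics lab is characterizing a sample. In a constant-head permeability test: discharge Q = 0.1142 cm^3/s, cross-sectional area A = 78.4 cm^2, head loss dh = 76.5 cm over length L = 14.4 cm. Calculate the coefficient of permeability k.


Compute hydraulic gradient:
i = dh / L = 76.5 / 14.4 = 5.3125
Then apply Darcy's law:
k = Q / (A * i)
k = 0.1142 / (78.4 * 5.3125)
k = 0.1142 / 416.5
k = 0.000274 cm/s


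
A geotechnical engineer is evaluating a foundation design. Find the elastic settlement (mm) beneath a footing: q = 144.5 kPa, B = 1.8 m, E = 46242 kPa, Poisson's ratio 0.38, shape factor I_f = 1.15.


Using Se = q * B * (1 - nu^2) * I_f / E
1 - nu^2 = 1 - 0.38^2 = 0.8556
Se = 144.5 * 1.8 * 0.8556 * 1.15 / 46242
Se = 0.005534 m
Convert to mm: Se = 0.005534 * 1000 = 5.534 mm


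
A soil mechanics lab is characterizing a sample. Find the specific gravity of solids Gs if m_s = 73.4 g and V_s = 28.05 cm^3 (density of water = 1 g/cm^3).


Result: 2.617

Derivation:
Using Gs = m_s / (V_s * rho_w)
Since rho_w = 1 g/cm^3:
Gs = 73.4 / 28.05
Gs = 2.617


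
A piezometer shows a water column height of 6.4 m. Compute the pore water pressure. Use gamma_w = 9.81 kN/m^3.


Using u = gamma_w * h_w
u = 9.81 * 6.4
u = 62.78 kPa


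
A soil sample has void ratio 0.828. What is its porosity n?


Using the relation n = e / (1 + e)
n = 0.828 / (1 + 0.828)
n = 0.828 / 1.828
n = 0.453


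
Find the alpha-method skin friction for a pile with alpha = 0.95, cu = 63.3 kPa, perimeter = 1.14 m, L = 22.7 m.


Result: 1556.17 kN

Derivation:
Using Qs = alpha * cu * perimeter * L
Qs = 0.95 * 63.3 * 1.14 * 22.7
Qs = 1556.17 kN


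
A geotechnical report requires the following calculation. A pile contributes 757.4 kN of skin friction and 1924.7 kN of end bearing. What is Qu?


Using Qu = Qf + Qb
Qu = 757.4 + 1924.7
Qu = 2682.1 kN


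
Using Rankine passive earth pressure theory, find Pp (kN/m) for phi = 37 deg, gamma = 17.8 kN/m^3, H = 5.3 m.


Compute passive earth pressure coefficient:
Kp = tan^2(45 + phi/2) = tan^2(63.5) = 4.022791
Compute passive force:
Pp = 0.5 * Kp * gamma * H^2
Pp = 0.5 * 4.022791 * 17.8 * 5.3^2
Pp = 1005.7 kN/m


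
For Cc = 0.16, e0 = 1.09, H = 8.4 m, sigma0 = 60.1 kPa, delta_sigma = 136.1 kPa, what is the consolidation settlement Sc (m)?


Using Sc = Cc * H / (1 + e0) * log10((sigma0 + delta_sigma) / sigma0)
Stress ratio = (60.1 + 136.1) / 60.1 = 3.26456
log10(3.26456) = 0.513825
Cc * H / (1 + e0) = 0.16 * 8.4 / (1 + 1.09) = 0.643062
Sc = 0.643062 * 0.513825
Sc = 0.3304 m


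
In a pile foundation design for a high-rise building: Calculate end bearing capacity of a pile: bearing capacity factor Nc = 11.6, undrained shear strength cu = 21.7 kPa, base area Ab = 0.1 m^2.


Using Qb = Nc * cu * Ab
Qb = 11.6 * 21.7 * 0.1
Qb = 25.17 kN
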